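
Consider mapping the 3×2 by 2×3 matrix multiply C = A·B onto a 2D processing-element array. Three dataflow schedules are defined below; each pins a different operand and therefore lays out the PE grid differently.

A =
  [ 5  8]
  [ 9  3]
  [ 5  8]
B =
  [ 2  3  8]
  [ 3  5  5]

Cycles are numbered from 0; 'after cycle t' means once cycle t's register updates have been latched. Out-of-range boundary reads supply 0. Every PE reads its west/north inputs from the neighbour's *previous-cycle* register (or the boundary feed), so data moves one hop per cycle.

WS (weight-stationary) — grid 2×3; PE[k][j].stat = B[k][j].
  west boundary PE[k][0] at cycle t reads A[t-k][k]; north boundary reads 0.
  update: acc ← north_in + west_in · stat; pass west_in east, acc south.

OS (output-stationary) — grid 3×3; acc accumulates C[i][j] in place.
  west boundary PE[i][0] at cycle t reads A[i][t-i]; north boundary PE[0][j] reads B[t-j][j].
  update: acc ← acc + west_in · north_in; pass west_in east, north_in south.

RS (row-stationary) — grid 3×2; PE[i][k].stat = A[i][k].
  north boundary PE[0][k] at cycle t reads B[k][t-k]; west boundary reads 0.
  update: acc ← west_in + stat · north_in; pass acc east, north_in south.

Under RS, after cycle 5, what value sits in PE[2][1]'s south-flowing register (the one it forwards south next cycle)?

RS 3×2: PE[2][1] cycle-by-cycle (with neighbour feeds):
  [0] (1,1) acc=0 (h:0 v:0)
  [0] (2,0) acc=0 (h:0 v:0)
  [0] (2,1) acc=0 (h:0 v:0)
  [1] (1,1) acc=0 (h:0 v:0)
  [1] (2,0) acc=0 (h:0 v:0)
  [1] (2,1) acc=0 (h:0 v:0)
  [2] (1,1) acc=27 (h:27 v:3)
  [2] (2,0) acc=10 (h:10 v:2)
  [2] (2,1) acc=0 (h:0 v:0)
  [3] (1,1) acc=42 (h:42 v:5)
  [3] (2,0) acc=15 (h:15 v:3)
  [3] (2,1) acc=34 (h:34 v:3)
  [4] (1,1) acc=87 (h:87 v:5)
  [4] (2,0) acc=40 (h:40 v:8)
  [4] (2,1) acc=55 (h:55 v:5)
  [5] (1,1) acc=0 (h:0 v:0)
  [5] (2,0) acc=0 (h:0 v:0)
  [5] (2,1) acc=80 (h:80 v:5)

register = 5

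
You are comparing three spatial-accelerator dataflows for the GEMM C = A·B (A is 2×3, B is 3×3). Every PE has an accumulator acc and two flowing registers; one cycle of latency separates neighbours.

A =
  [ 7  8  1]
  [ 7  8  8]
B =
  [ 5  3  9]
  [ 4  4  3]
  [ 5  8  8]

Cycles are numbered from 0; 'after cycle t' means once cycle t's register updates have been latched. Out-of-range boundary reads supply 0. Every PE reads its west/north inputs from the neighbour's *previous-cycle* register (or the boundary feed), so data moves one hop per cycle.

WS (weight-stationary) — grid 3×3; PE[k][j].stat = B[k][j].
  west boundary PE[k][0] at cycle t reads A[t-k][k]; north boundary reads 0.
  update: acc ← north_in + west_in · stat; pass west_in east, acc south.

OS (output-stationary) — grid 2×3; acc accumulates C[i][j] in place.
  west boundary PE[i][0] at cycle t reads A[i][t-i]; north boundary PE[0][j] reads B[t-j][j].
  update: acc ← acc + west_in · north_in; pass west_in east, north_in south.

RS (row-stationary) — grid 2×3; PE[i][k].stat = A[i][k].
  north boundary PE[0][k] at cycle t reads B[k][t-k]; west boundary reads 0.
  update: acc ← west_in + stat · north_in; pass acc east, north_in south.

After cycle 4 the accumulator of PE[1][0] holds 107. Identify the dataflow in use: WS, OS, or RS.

WS [3×3] PE[1][0] across cycles:
  c0 r1c0: 0 / 0 / 0
  c1 r1c0: 67 / 8 / 67
  c2 r1c0: 67 / 8 / 67
  c3 r1c0: 0 / 0 / 0
  c4 r1c0: 0 / 0 / 0
OS [2×3] PE[1][0] across cycles:
  c0 r1c0: 0 / 0 / 0
  c1 r1c0: 35 / 7 / 5
  c2 r1c0: 67 / 8 / 4
  c3 r1c0: 107 / 8 / 5
  c4 r1c0: 107 / 0 / 0
RS [2×3] PE[1][0] across cycles:
  c0 r1c0: 0 / 0 / 0
  c1 r1c0: 35 / 35 / 5
  c2 r1c0: 21 / 21 / 3
  c3 r1c0: 63 / 63 / 9
  c4 r1c0: 0 / 0 / 0

dataflow = OS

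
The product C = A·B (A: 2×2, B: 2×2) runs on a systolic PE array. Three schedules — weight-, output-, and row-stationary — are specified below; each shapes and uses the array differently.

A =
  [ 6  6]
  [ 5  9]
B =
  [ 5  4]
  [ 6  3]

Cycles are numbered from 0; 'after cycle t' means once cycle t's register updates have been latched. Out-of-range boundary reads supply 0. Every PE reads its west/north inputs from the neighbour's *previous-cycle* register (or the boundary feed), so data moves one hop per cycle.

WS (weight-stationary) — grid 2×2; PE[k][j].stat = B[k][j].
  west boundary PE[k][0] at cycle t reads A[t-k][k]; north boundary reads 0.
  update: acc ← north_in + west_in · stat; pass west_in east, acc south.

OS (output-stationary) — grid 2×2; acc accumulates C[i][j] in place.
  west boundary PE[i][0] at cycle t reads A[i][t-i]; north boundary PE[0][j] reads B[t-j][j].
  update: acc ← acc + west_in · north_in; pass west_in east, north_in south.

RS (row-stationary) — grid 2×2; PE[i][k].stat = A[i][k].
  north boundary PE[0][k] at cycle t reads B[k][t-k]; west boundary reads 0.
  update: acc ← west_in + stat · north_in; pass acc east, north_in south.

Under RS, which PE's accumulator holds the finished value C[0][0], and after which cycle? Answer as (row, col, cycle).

RS: C[0][0] accumulates in PE[0][1]:
  t=0 PE[0][1]: acc=0 h=0 v=0
  t=1 PE[0][1]: acc=66 h=66 v=6

(row, col, cycle) = (0, 1, 1)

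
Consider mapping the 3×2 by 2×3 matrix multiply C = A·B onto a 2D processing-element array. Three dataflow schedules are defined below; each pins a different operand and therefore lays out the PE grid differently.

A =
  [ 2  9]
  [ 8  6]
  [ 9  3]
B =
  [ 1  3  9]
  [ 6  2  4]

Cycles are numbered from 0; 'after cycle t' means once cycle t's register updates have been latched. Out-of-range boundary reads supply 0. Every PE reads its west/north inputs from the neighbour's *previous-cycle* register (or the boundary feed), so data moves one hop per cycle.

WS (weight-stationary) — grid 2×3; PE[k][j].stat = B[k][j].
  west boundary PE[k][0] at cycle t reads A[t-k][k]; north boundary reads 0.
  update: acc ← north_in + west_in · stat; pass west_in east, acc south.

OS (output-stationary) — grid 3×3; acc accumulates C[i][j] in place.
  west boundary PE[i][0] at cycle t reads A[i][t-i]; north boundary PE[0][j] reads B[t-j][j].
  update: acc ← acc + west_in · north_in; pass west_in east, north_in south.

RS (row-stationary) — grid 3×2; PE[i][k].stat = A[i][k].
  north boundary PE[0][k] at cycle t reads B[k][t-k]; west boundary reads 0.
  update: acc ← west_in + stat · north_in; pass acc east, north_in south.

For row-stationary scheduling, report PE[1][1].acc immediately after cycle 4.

RS on a 3×2 grid — tracing PE[1][1] and its feeders:
  [0] (0,1) acc=0 (h:0 v:0)
  [0] (1,0) acc=0 (h:0 v:0)
  [0] (1,1) acc=0 (h:0 v:0)
  [1] (0,1) acc=56 (h:56 v:6)
  [1] (1,0) acc=8 (h:8 v:1)
  [1] (1,1) acc=0 (h:0 v:0)
  [2] (0,1) acc=24 (h:24 v:2)
  [2] (1,0) acc=24 (h:24 v:3)
  [2] (1,1) acc=44 (h:44 v:6)
  [3] (0,1) acc=54 (h:54 v:4)
  [3] (1,0) acc=72 (h:72 v:9)
  [3] (1,1) acc=36 (h:36 v:2)
  [4] (0,1) acc=0 (h:0 v:0)
  [4] (1,0) acc=0 (h:0 v:0)
  [4] (1,1) acc=96 (h:96 v:4)

PE[1][1].acc = 96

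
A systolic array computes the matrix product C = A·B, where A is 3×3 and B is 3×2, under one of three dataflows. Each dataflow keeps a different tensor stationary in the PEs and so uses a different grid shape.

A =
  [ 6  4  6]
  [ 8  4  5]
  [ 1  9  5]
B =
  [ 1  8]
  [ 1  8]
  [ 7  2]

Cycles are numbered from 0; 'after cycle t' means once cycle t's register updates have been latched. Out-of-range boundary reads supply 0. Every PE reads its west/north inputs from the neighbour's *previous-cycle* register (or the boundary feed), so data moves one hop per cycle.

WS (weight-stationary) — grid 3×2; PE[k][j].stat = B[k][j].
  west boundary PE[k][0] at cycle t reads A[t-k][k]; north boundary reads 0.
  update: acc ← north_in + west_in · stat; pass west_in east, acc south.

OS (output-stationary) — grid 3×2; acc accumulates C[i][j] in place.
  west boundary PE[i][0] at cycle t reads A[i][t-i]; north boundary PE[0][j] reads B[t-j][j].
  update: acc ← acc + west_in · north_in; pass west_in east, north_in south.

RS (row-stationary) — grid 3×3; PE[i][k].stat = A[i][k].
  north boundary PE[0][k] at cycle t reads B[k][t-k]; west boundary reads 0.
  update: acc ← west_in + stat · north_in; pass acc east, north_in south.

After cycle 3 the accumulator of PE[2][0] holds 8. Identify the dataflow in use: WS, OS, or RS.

dataflow = RS

WS (3×2 grid), PE[2][0]:
  after 0 — PE[2][0] acc=0, pass-E 0, pass-S 0
  after 1 — PE[2][0] acc=0, pass-E 0, pass-S 0
  after 2 — PE[2][0] acc=52, pass-E 6, pass-S 52
  after 3 — PE[2][0] acc=47, pass-E 5, pass-S 47
OS (3×2 grid), PE[2][0]:
  after 0 — PE[2][0] acc=0, pass-E 0, pass-S 0
  after 1 — PE[2][0] acc=0, pass-E 0, pass-S 0
  after 2 — PE[2][0] acc=1, pass-E 1, pass-S 1
  after 3 — PE[2][0] acc=10, pass-E 9, pass-S 1
RS (3×3 grid), PE[2][0]:
  after 0 — PE[2][0] acc=0, pass-E 0, pass-S 0
  after 1 — PE[2][0] acc=0, pass-E 0, pass-S 0
  after 2 — PE[2][0] acc=1, pass-E 1, pass-S 1
  after 3 — PE[2][0] acc=8, pass-E 8, pass-S 8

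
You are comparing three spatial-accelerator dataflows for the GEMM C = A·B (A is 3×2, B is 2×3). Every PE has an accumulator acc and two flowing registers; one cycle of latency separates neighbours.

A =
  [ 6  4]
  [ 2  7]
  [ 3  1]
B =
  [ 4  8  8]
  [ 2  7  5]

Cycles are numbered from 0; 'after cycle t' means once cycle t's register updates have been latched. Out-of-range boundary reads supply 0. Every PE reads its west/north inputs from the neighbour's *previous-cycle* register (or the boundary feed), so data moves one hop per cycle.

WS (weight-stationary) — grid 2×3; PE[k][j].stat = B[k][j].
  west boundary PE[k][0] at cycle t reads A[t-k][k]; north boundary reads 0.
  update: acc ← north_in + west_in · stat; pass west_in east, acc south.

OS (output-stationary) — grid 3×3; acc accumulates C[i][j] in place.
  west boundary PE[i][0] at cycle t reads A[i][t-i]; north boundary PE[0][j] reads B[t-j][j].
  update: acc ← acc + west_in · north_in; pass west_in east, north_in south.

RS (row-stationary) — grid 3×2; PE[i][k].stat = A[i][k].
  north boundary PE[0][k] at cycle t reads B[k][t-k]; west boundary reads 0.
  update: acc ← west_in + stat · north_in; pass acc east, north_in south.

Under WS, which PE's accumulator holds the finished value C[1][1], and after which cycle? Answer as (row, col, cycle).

WS: C[1][1] accumulates in PE[1][1]:
  step 0 · PE1,1: acc=0; fwd→0 fwd↓0
  step 1 · PE1,1: acc=0; fwd→0 fwd↓0
  step 2 · PE1,1: acc=76; fwd→4 fwd↓76
  step 3 · PE1,1: acc=65; fwd→7 fwd↓65

(row, col, cycle) = (1, 1, 3)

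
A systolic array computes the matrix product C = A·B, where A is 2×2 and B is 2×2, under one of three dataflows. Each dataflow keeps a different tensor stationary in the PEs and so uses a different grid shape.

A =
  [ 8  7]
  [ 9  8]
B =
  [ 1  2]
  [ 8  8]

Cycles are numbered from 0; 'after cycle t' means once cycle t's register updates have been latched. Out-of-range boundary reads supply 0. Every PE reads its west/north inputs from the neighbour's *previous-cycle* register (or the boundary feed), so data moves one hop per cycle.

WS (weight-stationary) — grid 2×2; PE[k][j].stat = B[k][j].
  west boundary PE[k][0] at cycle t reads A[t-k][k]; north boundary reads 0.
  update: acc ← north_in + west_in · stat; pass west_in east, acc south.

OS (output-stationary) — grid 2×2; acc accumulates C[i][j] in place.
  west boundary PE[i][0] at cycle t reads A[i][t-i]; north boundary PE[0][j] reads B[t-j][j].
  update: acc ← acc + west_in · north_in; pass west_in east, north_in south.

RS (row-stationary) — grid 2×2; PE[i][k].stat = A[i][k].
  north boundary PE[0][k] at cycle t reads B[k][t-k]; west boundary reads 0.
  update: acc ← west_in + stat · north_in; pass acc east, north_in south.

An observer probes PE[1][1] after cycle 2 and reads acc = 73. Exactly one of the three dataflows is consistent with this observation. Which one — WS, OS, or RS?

dataflow = RS

— WS: 2×2; PE[1][1] trace:
  [0] (1,1) acc=0 (h:0 v:0)
  [1] (1,1) acc=0 (h:0 v:0)
  [2] (1,1) acc=72 (h:7 v:72)
— OS: 2×2; PE[1][1] trace:
  [0] (1,1) acc=0 (h:0 v:0)
  [1] (1,1) acc=0 (h:0 v:0)
  [2] (1,1) acc=18 (h:9 v:2)
— RS: 2×2; PE[1][1] trace:
  [0] (1,1) acc=0 (h:0 v:0)
  [1] (1,1) acc=0 (h:0 v:0)
  [2] (1,1) acc=73 (h:73 v:8)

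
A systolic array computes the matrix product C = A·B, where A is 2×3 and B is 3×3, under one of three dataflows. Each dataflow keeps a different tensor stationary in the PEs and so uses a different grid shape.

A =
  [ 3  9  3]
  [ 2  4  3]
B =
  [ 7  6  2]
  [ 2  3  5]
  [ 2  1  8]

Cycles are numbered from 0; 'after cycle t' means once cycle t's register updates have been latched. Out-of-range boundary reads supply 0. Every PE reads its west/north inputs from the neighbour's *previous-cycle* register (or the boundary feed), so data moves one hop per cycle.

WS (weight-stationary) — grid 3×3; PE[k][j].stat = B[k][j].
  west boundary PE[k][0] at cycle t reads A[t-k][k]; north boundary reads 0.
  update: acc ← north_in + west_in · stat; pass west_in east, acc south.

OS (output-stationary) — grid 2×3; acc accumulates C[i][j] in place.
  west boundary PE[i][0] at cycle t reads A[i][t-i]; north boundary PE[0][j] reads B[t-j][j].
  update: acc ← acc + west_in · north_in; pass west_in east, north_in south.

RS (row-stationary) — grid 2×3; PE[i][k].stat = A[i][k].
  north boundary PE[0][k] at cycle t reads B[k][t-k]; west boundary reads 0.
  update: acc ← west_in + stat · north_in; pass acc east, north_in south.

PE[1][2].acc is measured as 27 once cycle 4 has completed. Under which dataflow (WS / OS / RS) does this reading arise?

— WS: 3×3; PE[1][2] trace:
  after 0 — PE[1][2] acc=0, pass-E 0, pass-S 0
  after 1 — PE[1][2] acc=0, pass-E 0, pass-S 0
  after 2 — PE[1][2] acc=0, pass-E 0, pass-S 0
  after 3 — PE[1][2] acc=51, pass-E 9, pass-S 51
  after 4 — PE[1][2] acc=24, pass-E 4, pass-S 24
— OS: 2×3; PE[1][2] trace:
  after 0 — PE[1][2] acc=0, pass-E 0, pass-S 0
  after 1 — PE[1][2] acc=0, pass-E 0, pass-S 0
  after 2 — PE[1][2] acc=0, pass-E 0, pass-S 0
  after 3 — PE[1][2] acc=4, pass-E 2, pass-S 2
  after 4 — PE[1][2] acc=24, pass-E 4, pass-S 5
— RS: 2×3; PE[1][2] trace:
  after 0 — PE[1][2] acc=0, pass-E 0, pass-S 0
  after 1 — PE[1][2] acc=0, pass-E 0, pass-S 0
  after 2 — PE[1][2] acc=0, pass-E 0, pass-S 0
  after 3 — PE[1][2] acc=28, pass-E 28, pass-S 2
  after 4 — PE[1][2] acc=27, pass-E 27, pass-S 1

dataflow = RS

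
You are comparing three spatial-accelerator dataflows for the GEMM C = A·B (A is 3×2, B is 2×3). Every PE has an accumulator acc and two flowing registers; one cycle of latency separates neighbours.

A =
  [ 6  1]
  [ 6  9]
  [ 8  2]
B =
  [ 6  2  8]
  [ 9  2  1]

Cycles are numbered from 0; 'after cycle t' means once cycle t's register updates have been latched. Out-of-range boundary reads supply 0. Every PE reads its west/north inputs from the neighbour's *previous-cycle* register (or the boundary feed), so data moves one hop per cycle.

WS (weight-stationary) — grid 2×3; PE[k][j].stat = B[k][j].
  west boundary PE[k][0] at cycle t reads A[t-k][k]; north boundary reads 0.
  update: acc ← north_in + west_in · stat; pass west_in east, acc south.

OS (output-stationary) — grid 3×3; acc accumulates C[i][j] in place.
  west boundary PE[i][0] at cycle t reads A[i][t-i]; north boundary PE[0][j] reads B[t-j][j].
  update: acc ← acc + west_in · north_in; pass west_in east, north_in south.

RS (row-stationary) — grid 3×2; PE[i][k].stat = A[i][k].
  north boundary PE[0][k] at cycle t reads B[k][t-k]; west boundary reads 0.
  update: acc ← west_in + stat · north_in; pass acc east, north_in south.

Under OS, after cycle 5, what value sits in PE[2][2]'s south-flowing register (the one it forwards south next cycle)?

register = 1

OS (3×3). Following PE[2][2] plus its west/north inputs:
  after 0 — PE[1][2] acc=0, pass-E 0, pass-S 0
  after 0 — PE[2][1] acc=0, pass-E 0, pass-S 0
  after 0 — PE[2][2] acc=0, pass-E 0, pass-S 0
  after 1 — PE[1][2] acc=0, pass-E 0, pass-S 0
  after 1 — PE[2][1] acc=0, pass-E 0, pass-S 0
  after 1 — PE[2][2] acc=0, pass-E 0, pass-S 0
  after 2 — PE[1][2] acc=0, pass-E 0, pass-S 0
  after 2 — PE[2][1] acc=0, pass-E 0, pass-S 0
  after 2 — PE[2][2] acc=0, pass-E 0, pass-S 0
  after 3 — PE[1][2] acc=48, pass-E 6, pass-S 8
  after 3 — PE[2][1] acc=16, pass-E 8, pass-S 2
  after 3 — PE[2][2] acc=0, pass-E 0, pass-S 0
  after 4 — PE[1][2] acc=57, pass-E 9, pass-S 1
  after 4 — PE[2][1] acc=20, pass-E 2, pass-S 2
  after 4 — PE[2][2] acc=64, pass-E 8, pass-S 8
  after 5 — PE[1][2] acc=57, pass-E 0, pass-S 0
  after 5 — PE[2][1] acc=20, pass-E 0, pass-S 0
  after 5 — PE[2][2] acc=66, pass-E 2, pass-S 1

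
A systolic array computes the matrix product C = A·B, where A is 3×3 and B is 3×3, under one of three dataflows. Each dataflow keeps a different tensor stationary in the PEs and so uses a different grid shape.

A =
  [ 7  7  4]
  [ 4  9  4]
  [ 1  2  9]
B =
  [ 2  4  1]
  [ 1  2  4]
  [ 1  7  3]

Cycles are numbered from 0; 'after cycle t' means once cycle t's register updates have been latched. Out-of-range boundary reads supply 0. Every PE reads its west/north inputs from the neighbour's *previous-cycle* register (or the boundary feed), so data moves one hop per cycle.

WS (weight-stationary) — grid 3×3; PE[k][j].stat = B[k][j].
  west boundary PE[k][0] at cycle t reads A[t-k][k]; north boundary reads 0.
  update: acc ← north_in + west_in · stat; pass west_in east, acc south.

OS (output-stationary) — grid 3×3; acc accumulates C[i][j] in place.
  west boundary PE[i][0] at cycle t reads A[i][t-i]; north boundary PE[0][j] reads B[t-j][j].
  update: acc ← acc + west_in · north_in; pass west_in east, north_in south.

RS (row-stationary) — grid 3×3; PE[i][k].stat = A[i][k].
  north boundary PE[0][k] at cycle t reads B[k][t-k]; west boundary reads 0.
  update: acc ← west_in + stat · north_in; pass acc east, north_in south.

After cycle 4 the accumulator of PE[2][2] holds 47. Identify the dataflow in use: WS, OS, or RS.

Under WS (3×3), PE[2][2]:
  t=0 PE[2][2]: acc=0 h=0 v=0
  t=1 PE[2][2]: acc=0 h=0 v=0
  t=2 PE[2][2]: acc=0 h=0 v=0
  t=3 PE[2][2]: acc=0 h=0 v=0
  t=4 PE[2][2]: acc=47 h=4 v=47
Under OS (3×3), PE[2][2]:
  t=0 PE[2][2]: acc=0 h=0 v=0
  t=1 PE[2][2]: acc=0 h=0 v=0
  t=2 PE[2][2]: acc=0 h=0 v=0
  t=3 PE[2][2]: acc=0 h=0 v=0
  t=4 PE[2][2]: acc=1 h=1 v=1
Under RS (3×3), PE[2][2]:
  t=0 PE[2][2]: acc=0 h=0 v=0
  t=1 PE[2][2]: acc=0 h=0 v=0
  t=2 PE[2][2]: acc=0 h=0 v=0
  t=3 PE[2][2]: acc=0 h=0 v=0
  t=4 PE[2][2]: acc=13 h=13 v=1

dataflow = WS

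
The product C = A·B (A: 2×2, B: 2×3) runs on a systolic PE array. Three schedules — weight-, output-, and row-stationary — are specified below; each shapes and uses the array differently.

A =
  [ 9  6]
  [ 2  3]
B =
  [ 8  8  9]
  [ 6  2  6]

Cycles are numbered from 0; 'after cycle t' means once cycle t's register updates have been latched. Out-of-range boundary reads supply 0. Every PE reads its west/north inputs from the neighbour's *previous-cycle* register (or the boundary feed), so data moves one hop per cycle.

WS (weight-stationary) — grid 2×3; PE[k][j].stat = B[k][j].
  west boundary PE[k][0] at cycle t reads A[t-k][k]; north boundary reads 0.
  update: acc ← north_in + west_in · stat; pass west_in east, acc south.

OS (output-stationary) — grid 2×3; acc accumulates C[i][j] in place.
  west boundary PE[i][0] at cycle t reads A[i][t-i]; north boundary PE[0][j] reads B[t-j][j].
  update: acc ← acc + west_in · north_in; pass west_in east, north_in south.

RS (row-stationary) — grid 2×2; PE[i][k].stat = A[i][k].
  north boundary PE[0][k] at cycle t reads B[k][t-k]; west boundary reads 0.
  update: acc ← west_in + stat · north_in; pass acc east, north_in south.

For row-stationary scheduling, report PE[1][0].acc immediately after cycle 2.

RS 2×2: PE[1][0] cycle-by-cycle (with neighbour feeds):
  step 0 · PE0,0: acc=72; fwd→72 fwd↓8
  step 0 · PE1,0: acc=0; fwd→0 fwd↓0
  step 1 · PE0,0: acc=72; fwd→72 fwd↓8
  step 1 · PE1,0: acc=16; fwd→16 fwd↓8
  step 2 · PE0,0: acc=81; fwd→81 fwd↓9
  step 2 · PE1,0: acc=16; fwd→16 fwd↓8

PE[1][0].acc = 16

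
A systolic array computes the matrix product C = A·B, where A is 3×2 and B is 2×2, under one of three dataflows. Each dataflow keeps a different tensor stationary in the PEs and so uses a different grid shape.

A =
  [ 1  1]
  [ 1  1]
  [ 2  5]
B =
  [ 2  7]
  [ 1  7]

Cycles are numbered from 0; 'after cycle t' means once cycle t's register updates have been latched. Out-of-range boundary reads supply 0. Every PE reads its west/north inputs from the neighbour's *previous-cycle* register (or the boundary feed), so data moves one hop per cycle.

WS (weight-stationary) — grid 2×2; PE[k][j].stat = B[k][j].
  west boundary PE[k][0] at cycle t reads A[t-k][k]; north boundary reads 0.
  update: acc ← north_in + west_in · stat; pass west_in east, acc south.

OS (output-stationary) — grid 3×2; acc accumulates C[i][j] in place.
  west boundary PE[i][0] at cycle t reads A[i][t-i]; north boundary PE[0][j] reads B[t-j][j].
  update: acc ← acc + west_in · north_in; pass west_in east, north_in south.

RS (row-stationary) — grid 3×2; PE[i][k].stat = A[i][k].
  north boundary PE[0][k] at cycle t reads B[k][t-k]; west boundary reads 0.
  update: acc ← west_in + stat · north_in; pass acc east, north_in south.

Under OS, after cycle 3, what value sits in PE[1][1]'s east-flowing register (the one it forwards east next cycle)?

OS (3×2). Following PE[1][1] plus its west/north inputs:
  after 0 — PE[0][1] acc=0, pass-E 0, pass-S 0
  after 0 — PE[1][0] acc=0, pass-E 0, pass-S 0
  after 0 — PE[1][1] acc=0, pass-E 0, pass-S 0
  after 1 — PE[0][1] acc=7, pass-E 1, pass-S 7
  after 1 — PE[1][0] acc=2, pass-E 1, pass-S 2
  after 1 — PE[1][1] acc=0, pass-E 0, pass-S 0
  after 2 — PE[0][1] acc=14, pass-E 1, pass-S 7
  after 2 — PE[1][0] acc=3, pass-E 1, pass-S 1
  after 2 — PE[1][1] acc=7, pass-E 1, pass-S 7
  after 3 — PE[0][1] acc=14, pass-E 0, pass-S 0
  after 3 — PE[1][0] acc=3, pass-E 0, pass-S 0
  after 3 — PE[1][1] acc=14, pass-E 1, pass-S 7

register = 1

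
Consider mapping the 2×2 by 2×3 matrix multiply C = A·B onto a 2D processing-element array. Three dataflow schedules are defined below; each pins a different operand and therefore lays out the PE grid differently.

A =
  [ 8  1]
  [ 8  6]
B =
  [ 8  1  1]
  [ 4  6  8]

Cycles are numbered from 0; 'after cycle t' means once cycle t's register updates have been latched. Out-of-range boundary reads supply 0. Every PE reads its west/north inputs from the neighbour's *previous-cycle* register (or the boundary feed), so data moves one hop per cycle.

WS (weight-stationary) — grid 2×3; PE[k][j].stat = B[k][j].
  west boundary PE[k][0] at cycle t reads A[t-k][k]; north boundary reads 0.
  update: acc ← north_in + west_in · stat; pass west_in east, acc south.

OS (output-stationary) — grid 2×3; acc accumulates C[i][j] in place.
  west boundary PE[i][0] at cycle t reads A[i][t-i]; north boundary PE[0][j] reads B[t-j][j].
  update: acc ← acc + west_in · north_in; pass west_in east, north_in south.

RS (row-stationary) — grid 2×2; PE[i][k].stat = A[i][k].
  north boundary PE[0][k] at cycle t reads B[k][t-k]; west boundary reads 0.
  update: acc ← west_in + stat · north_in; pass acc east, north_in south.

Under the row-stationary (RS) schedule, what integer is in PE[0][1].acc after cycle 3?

PE[0][1].acc = 16

Tracing RS — 2×2 array, target PE[0][1]:
  c0 r0c0: 64 / 64 / 8
  c0 r0c1: 0 / 0 / 0
  c1 r0c0: 8 / 8 / 1
  c1 r0c1: 68 / 68 / 4
  c2 r0c0: 8 / 8 / 1
  c2 r0c1: 14 / 14 / 6
  c3 r0c0: 0 / 0 / 0
  c3 r0c1: 16 / 16 / 8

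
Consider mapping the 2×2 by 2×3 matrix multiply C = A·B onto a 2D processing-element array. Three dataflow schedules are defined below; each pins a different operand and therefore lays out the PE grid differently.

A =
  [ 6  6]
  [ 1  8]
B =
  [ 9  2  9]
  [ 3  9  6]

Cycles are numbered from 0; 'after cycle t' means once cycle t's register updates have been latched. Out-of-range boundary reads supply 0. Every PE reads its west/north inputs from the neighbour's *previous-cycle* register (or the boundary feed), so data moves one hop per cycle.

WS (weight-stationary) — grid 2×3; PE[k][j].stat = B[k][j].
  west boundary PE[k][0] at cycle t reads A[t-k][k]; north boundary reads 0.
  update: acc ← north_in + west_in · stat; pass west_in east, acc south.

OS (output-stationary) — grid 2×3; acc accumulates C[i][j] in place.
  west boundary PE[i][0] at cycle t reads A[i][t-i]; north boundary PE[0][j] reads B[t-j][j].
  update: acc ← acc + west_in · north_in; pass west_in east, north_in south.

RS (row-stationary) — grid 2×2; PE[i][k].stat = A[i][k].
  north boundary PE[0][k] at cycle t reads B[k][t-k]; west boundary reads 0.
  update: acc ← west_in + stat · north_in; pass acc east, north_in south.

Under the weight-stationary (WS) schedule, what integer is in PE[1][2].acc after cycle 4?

PE[1][2].acc = 57

WS on a 2×3 grid — tracing PE[1][2] and its feeders:
  @0  [0,2]  acc 0  |  →0  ↓0
  @0  [1,1]  acc 0  |  →0  ↓0
  @0  [1,2]  acc 0  |  →0  ↓0
  @1  [0,2]  acc 0  |  →0  ↓0
  @1  [1,1]  acc 0  |  →0  ↓0
  @1  [1,2]  acc 0  |  →0  ↓0
  @2  [0,2]  acc 54  |  →6  ↓54
  @2  [1,1]  acc 66  |  →6  ↓66
  @2  [1,2]  acc 0  |  →0  ↓0
  @3  [0,2]  acc 9  |  →1  ↓9
  @3  [1,1]  acc 74  |  →8  ↓74
  @3  [1,2]  acc 90  |  →6  ↓90
  @4  [0,2]  acc 0  |  →0  ↓0
  @4  [1,1]  acc 0  |  →0  ↓0
  @4  [1,2]  acc 57  |  →8  ↓57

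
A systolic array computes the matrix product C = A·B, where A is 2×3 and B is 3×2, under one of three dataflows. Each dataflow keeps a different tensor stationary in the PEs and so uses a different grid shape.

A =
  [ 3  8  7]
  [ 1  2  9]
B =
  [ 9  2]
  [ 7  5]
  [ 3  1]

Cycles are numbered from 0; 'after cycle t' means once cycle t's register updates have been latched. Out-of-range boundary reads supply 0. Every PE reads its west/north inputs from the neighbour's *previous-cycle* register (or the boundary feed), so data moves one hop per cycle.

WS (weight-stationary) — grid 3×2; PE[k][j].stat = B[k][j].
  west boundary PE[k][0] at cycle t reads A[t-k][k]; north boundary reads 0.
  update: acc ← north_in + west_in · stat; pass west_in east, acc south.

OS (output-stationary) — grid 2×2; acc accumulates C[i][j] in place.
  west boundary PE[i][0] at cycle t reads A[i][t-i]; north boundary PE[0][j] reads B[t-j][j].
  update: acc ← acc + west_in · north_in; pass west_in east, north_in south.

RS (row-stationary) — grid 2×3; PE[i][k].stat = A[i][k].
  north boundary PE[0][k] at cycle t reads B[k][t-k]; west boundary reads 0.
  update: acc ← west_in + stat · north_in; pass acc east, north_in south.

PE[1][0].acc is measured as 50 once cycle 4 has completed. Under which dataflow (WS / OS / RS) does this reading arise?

dataflow = OS

Under WS (3×2), PE[1][0]:
  after 0 — PE[1][0] acc=0, pass-E 0, pass-S 0
  after 1 — PE[1][0] acc=83, pass-E 8, pass-S 83
  after 2 — PE[1][0] acc=23, pass-E 2, pass-S 23
  after 3 — PE[1][0] acc=0, pass-E 0, pass-S 0
  after 4 — PE[1][0] acc=0, pass-E 0, pass-S 0
Under OS (2×2), PE[1][0]:
  after 0 — PE[1][0] acc=0, pass-E 0, pass-S 0
  after 1 — PE[1][0] acc=9, pass-E 1, pass-S 9
  after 2 — PE[1][0] acc=23, pass-E 2, pass-S 7
  after 3 — PE[1][0] acc=50, pass-E 9, pass-S 3
  after 4 — PE[1][0] acc=50, pass-E 0, pass-S 0
Under RS (2×3), PE[1][0]:
  after 0 — PE[1][0] acc=0, pass-E 0, pass-S 0
  after 1 — PE[1][0] acc=9, pass-E 9, pass-S 9
  after 2 — PE[1][0] acc=2, pass-E 2, pass-S 2
  after 3 — PE[1][0] acc=0, pass-E 0, pass-S 0
  after 4 — PE[1][0] acc=0, pass-E 0, pass-S 0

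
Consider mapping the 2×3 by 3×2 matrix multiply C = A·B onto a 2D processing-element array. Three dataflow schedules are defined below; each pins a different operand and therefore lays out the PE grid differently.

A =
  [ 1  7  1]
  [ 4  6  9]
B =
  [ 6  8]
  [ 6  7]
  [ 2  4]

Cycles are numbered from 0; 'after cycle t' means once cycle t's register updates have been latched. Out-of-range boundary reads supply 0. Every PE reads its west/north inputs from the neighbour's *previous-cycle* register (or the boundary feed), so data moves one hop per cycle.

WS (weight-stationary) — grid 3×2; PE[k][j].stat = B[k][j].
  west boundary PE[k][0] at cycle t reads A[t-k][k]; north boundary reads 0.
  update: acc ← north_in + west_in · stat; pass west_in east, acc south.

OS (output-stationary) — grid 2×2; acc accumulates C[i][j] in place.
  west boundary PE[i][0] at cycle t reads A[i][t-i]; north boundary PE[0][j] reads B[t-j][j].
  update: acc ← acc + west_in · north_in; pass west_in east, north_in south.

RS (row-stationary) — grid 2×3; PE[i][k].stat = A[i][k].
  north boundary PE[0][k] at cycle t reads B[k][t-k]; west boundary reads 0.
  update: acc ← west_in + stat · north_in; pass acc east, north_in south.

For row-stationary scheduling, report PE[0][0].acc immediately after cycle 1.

RS (2×3). Following PE[0][0] plus its west/north inputs:
  t=0 PE[0][0]: acc=6 h=6 v=6
  t=1 PE[0][0]: acc=8 h=8 v=8

PE[0][0].acc = 8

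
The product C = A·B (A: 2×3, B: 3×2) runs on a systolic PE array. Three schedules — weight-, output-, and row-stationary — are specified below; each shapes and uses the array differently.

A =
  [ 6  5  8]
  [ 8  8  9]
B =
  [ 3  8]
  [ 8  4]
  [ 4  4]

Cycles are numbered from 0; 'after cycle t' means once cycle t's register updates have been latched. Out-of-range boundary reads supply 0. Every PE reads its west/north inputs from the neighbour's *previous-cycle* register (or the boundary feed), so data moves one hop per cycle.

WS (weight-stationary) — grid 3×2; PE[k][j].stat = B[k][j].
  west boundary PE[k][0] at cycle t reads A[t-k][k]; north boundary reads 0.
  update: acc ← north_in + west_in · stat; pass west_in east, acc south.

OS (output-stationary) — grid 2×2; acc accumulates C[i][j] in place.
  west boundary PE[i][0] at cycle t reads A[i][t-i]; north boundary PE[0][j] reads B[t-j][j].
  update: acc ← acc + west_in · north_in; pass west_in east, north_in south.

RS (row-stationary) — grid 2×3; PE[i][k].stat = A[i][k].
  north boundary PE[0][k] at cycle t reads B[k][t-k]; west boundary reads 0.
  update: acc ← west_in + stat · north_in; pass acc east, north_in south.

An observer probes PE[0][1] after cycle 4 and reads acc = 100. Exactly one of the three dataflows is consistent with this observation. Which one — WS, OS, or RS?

WS [3×2] PE[0][1] across cycles:
  @0  [0,1]  acc 0  |  →0  ↓0
  @1  [0,1]  acc 48  |  →6  ↓48
  @2  [0,1]  acc 64  |  →8  ↓64
  @3  [0,1]  acc 0  |  →0  ↓0
  @4  [0,1]  acc 0  |  →0  ↓0
OS [2×2] PE[0][1] across cycles:
  @0  [0,1]  acc 0  |  →0  ↓0
  @1  [0,1]  acc 48  |  →6  ↓8
  @2  [0,1]  acc 68  |  →5  ↓4
  @3  [0,1]  acc 100  |  →8  ↓4
  @4  [0,1]  acc 100  |  →0  ↓0
RS [2×3] PE[0][1] across cycles:
  @0  [0,1]  acc 0  |  →0  ↓0
  @1  [0,1]  acc 58  |  →58  ↓8
  @2  [0,1]  acc 68  |  →68  ↓4
  @3  [0,1]  acc 0  |  →0  ↓0
  @4  [0,1]  acc 0  |  →0  ↓0

dataflow = OS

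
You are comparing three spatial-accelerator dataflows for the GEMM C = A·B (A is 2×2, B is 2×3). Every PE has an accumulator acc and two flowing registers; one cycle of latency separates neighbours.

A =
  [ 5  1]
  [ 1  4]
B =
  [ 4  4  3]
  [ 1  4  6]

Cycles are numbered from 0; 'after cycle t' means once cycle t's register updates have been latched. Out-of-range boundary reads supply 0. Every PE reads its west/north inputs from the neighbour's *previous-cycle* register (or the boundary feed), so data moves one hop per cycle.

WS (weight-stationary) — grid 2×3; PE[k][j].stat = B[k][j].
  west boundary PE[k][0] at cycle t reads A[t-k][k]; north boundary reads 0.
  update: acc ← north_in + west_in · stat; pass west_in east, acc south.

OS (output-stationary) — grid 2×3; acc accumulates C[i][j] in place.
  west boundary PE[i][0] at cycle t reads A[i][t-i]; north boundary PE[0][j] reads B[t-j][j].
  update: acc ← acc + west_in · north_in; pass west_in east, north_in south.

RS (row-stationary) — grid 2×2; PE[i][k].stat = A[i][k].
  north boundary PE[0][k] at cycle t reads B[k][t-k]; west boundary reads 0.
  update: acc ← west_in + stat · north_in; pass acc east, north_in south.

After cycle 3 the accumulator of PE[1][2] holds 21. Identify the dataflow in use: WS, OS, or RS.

dataflow = WS

WS [2×3] PE[1][2] across cycles:
  [0] (1,2) acc=0 (h:0 v:0)
  [1] (1,2) acc=0 (h:0 v:0)
  [2] (1,2) acc=0 (h:0 v:0)
  [3] (1,2) acc=21 (h:1 v:21)
OS [2×3] PE[1][2] across cycles:
  [0] (1,2) acc=0 (h:0 v:0)
  [1] (1,2) acc=0 (h:0 v:0)
  [2] (1,2) acc=0 (h:0 v:0)
  [3] (1,2) acc=3 (h:1 v:3)
RS: PE[1][2] is outside its 2×2 grid.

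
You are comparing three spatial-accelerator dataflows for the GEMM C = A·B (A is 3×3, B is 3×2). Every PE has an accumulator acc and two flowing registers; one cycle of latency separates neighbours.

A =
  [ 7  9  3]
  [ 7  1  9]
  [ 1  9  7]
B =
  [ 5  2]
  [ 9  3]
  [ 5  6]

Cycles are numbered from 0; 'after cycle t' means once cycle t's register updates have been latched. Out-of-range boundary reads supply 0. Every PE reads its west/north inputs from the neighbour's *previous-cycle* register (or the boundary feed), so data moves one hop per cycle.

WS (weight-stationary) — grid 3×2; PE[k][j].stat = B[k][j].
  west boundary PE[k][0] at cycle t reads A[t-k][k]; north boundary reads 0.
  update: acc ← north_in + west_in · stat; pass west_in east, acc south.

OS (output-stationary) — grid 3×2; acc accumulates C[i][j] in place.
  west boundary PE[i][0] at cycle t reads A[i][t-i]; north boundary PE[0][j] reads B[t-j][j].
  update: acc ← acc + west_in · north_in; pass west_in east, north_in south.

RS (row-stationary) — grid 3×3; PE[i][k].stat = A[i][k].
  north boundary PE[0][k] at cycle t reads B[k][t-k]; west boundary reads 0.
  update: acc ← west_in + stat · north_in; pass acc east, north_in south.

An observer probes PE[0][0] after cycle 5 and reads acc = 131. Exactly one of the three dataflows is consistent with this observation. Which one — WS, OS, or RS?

WS [3×2] PE[0][0] across cycles:
  c0 r0c0: 35 / 7 / 35
  c1 r0c0: 35 / 7 / 35
  c2 r0c0: 5 / 1 / 5
  c3 r0c0: 0 / 0 / 0
  c4 r0c0: 0 / 0 / 0
  c5 r0c0: 0 / 0 / 0
OS [3×2] PE[0][0] across cycles:
  c0 r0c0: 35 / 7 / 5
  c1 r0c0: 116 / 9 / 9
  c2 r0c0: 131 / 3 / 5
  c3 r0c0: 131 / 0 / 0
  c4 r0c0: 131 / 0 / 0
  c5 r0c0: 131 / 0 / 0
RS [3×3] PE[0][0] across cycles:
  c0 r0c0: 35 / 35 / 5
  c1 r0c0: 14 / 14 / 2
  c2 r0c0: 0 / 0 / 0
  c3 r0c0: 0 / 0 / 0
  c4 r0c0: 0 / 0 / 0
  c5 r0c0: 0 / 0 / 0

dataflow = OS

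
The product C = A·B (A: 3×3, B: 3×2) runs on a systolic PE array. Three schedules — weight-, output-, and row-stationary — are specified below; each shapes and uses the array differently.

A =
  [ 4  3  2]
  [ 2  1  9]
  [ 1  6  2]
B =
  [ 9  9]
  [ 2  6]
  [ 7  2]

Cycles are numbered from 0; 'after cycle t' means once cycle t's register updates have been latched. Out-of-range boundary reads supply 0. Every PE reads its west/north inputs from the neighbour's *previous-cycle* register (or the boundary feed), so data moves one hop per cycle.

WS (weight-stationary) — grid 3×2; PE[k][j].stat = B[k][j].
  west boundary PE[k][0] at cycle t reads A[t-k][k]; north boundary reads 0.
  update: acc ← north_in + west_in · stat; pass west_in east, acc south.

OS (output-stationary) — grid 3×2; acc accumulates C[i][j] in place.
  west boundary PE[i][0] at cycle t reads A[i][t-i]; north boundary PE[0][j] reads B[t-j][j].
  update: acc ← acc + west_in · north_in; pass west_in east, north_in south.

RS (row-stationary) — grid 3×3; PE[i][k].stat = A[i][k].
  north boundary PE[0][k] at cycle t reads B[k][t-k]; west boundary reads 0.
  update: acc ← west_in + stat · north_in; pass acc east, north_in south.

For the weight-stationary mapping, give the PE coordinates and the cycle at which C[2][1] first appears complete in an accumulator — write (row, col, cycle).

(row, col, cycle) = (2, 1, 5)

WS — PE[2][1] is where C[2][1] collects:
  step 0 · PE2,1: acc=0; fwd→0 fwd↓0
  step 1 · PE2,1: acc=0; fwd→0 fwd↓0
  step 2 · PE2,1: acc=0; fwd→0 fwd↓0
  step 3 · PE2,1: acc=58; fwd→2 fwd↓58
  step 4 · PE2,1: acc=42; fwd→9 fwd↓42
  step 5 · PE2,1: acc=49; fwd→2 fwd↓49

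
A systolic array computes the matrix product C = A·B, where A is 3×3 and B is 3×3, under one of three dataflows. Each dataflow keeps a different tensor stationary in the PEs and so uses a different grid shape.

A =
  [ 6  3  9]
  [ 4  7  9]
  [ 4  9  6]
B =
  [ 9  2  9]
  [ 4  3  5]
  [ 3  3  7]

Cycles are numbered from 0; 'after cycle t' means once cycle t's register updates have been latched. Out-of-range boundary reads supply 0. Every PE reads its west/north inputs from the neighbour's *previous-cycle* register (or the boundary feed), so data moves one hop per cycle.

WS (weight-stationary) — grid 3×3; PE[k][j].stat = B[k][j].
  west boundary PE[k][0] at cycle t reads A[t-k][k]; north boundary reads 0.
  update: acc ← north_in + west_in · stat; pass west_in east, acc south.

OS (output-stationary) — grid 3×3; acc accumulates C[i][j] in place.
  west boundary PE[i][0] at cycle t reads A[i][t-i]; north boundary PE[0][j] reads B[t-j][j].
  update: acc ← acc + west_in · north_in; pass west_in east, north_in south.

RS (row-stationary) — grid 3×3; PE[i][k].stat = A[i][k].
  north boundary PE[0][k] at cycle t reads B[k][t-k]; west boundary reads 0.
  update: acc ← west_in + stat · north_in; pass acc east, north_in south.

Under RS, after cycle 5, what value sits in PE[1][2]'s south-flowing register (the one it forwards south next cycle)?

RS 3×3: PE[1][2] cycle-by-cycle (with neighbour feeds):
  c0 r0c2: 0 / 0 / 0
  c0 r1c1: 0 / 0 / 0
  c0 r1c2: 0 / 0 / 0
  c1 r0c2: 0 / 0 / 0
  c1 r1c1: 0 / 0 / 0
  c1 r1c2: 0 / 0 / 0
  c2 r0c2: 93 / 93 / 3
  c2 r1c1: 64 / 64 / 4
  c2 r1c2: 0 / 0 / 0
  c3 r0c2: 48 / 48 / 3
  c3 r1c1: 29 / 29 / 3
  c3 r1c2: 91 / 91 / 3
  c4 r0c2: 132 / 132 / 7
  c4 r1c1: 71 / 71 / 5
  c4 r1c2: 56 / 56 / 3
  c5 r0c2: 0 / 0 / 0
  c5 r1c1: 0 / 0 / 0
  c5 r1c2: 134 / 134 / 7

register = 7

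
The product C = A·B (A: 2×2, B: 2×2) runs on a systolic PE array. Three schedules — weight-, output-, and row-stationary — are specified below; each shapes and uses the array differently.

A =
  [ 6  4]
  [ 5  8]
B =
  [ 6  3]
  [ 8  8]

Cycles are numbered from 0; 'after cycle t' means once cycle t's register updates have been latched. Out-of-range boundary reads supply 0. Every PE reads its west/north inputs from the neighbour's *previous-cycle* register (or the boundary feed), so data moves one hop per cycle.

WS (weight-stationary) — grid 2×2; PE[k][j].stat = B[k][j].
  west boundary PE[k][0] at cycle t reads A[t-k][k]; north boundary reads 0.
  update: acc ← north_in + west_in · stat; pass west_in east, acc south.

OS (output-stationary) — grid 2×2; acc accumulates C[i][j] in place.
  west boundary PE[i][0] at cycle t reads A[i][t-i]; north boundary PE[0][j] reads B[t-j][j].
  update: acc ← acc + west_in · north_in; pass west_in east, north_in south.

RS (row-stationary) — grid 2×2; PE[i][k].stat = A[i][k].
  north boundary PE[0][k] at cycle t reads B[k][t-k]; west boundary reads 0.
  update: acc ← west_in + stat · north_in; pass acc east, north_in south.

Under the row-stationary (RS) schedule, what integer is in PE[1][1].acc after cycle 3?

PE[1][1].acc = 79

RS (2×2). Following PE[1][1] plus its west/north inputs:
  [0] (0,1) acc=0 (h:0 v:0)
  [0] (1,0) acc=0 (h:0 v:0)
  [0] (1,1) acc=0 (h:0 v:0)
  [1] (0,1) acc=68 (h:68 v:8)
  [1] (1,0) acc=30 (h:30 v:6)
  [1] (1,1) acc=0 (h:0 v:0)
  [2] (0,1) acc=50 (h:50 v:8)
  [2] (1,0) acc=15 (h:15 v:3)
  [2] (1,1) acc=94 (h:94 v:8)
  [3] (0,1) acc=0 (h:0 v:0)
  [3] (1,0) acc=0 (h:0 v:0)
  [3] (1,1) acc=79 (h:79 v:8)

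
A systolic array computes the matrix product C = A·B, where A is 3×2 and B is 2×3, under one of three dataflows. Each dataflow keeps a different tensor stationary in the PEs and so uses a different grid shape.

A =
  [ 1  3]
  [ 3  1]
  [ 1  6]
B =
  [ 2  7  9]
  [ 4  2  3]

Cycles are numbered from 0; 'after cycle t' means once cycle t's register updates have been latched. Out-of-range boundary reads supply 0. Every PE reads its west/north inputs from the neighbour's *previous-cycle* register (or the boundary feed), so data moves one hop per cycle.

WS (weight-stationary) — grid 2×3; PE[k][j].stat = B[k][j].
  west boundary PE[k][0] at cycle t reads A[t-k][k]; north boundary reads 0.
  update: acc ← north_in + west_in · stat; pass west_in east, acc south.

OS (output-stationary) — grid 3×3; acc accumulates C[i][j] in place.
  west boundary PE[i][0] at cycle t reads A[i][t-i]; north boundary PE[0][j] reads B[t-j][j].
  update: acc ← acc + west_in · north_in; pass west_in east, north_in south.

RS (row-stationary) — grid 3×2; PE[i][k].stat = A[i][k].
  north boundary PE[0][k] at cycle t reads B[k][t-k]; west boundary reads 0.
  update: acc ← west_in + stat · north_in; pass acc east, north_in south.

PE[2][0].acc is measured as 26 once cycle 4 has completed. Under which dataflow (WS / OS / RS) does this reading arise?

dataflow = OS

WS: PE[2][0] is outside its 2×3 grid.
OS (3×3 grid), PE[2][0]:
  [0] (2,0) acc=0 (h:0 v:0)
  [1] (2,0) acc=0 (h:0 v:0)
  [2] (2,0) acc=2 (h:1 v:2)
  [3] (2,0) acc=26 (h:6 v:4)
  [4] (2,0) acc=26 (h:0 v:0)
RS (3×2 grid), PE[2][0]:
  [0] (2,0) acc=0 (h:0 v:0)
  [1] (2,0) acc=0 (h:0 v:0)
  [2] (2,0) acc=2 (h:2 v:2)
  [3] (2,0) acc=7 (h:7 v:7)
  [4] (2,0) acc=9 (h:9 v:9)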